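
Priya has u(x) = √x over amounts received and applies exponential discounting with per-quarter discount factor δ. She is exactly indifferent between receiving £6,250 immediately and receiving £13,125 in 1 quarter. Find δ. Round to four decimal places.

δ ≈ 0.6901

Indifference means u(6250) = δ · u(13125), so δ = u(6250)/u(13125).
Since u(x) = √x, δ = √(6250/13125) = 0.69007.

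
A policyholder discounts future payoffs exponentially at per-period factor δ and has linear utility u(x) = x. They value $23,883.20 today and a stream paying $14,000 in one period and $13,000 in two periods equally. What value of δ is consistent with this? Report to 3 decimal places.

The stream is worth 14000δ + 13000δ² today, so 14000δ + 13000δ² = 23883.20.
So 13000δ² + 14000δ − 23883.20 = 0.
By the quadratic formula (taking the positive root), δ = (−14000 + √1437926400.00) / 26000 ≈ 0.920.

δ ≈ 0.920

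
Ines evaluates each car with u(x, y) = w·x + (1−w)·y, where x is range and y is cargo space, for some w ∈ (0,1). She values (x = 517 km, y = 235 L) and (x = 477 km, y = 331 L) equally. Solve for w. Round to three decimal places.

w = 0.706

Indifference: w·517 + (1−w)·235 = w·477 + (1−w)·331.
Collecting terms: w·40 = (1−w)·96.
So w/(1−w) = 96/40 = 2.4000, giving w = 96/(40+96) = 0.706.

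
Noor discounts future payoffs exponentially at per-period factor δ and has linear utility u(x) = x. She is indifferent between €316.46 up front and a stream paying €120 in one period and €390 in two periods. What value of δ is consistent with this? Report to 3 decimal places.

Equating present values: 316.46 = 120δ + 390δ².
So 390δ² + 120δ − 316.46 = 0.
δ = (−120 + √(120² + 4·390·316.46)) / (2·390) = (−120 + √508077.60) / 780 ≈ 0.760.

δ ≈ 0.760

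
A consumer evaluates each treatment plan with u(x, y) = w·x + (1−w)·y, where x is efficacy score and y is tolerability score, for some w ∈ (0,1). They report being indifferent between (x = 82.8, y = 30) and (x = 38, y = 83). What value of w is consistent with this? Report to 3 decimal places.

u(82.8,30) = u(38,83) means w·82.8 + (1−w)·30 = w·38 + (1−w)·83.
w·(82.8−38) = (1−w)·(83−30), i.e. w·44.8 = (1−w)·53.
Hence w = 53/(44.8+53) = 53/97.8 = 0.542.

w = 0.542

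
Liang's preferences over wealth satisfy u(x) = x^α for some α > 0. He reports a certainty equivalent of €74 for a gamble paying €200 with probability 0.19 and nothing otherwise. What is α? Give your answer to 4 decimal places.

EU(lottery) = 0.19·200^α + 0.81·0 = 0.19·200^α.
Equating: 74^α = 0.19·200^α, i.e. 0.3700^α = 0.19.
Take logs: α = ln 0.19 / ln(74/200) ≈ 1.670332.

α ≈ 1.6703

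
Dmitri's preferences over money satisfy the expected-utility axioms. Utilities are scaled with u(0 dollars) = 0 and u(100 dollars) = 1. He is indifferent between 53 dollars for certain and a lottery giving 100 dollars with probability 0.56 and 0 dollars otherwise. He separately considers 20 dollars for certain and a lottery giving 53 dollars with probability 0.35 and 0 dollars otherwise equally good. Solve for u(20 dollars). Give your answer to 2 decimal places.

0.20

The first gamble pins u(53 dollars): it must equal 0.56·1 + 0.44·0 = 0.56.
Then u(20 dollars) = 0.35·u(53 dollars) + 0.65·u(0 dollars) = 0.35·0.56 + 0.65·0.00 = 0.1960.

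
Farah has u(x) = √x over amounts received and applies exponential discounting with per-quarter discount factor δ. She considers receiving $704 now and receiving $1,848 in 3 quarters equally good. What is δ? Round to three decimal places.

Equating discounted utilities: u(704) = δ^3·u(1848) ⇒ δ^3 = u(704)/u(1848).
With u(x) = √x: δ^3 = √704/√1848 = √(704/1848) = 0.61721.
Hence δ = (0.61721)^(1/3) = 0.85142.

δ ≈ 0.851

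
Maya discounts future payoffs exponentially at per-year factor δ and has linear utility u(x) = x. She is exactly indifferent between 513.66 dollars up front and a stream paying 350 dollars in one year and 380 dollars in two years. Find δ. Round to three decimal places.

Present value of the stream is 350·δ + 380·δ². Indifference gives 350δ + 380δ² = 513.66.
Rearranged: 380δ² + 350δ − 513.66 = 0.
δ = (−350 + √(350² + 4·380·513.66)) / (2·380) = (−350 + √903263.20) / 760 ≈ 0.790.

δ ≈ 0.790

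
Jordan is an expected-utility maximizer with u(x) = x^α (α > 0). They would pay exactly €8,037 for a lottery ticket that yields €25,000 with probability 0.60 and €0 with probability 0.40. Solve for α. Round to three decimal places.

α ≈ 0.450

EU(lottery) = 0.60·25000^α + 0.40·0 = 0.60·25000^α.
Setting u(8037) equal to that: 8037^α = 0.60·25000^α ⇒ (8037/25000)^α = 0.60.
Take logs: α = ln 0.60 / ln(8037/25000) ≈ 0.45014.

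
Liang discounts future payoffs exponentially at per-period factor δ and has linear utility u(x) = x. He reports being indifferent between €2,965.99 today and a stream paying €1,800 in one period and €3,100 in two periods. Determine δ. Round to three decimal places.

δ ≈ 0.730

The stream is worth 1800δ + 3100δ² today, so 1800δ + 3100δ² = 2965.99.
So 3100δ² + 1800δ − 2965.99 = 0.
By the quadratic formula (taking the positive root), δ = (−1800 + √40018276.00) / 6200 ≈ 0.730.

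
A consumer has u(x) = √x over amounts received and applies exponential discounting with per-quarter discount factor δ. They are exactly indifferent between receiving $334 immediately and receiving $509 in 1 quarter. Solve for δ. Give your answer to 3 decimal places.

Equating discounted utilities: u(334) = δ·u(509) ⇒ δ = u(334)/u(509).
Since u(x) = √x, δ = √(334/509) = 0.81005.

δ ≈ 0.810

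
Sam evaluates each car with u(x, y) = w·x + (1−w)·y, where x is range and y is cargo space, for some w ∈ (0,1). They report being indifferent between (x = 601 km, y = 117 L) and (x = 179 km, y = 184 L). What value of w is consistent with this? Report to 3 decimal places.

w = 0.137

Indifference: w·601 + (1−w)·117 = w·179 + (1−w)·184.
w·(601−179) = (1−w)·(184−117), i.e. w·422 = (1−w)·67.
The marginal rate of substitution is 67/422, so w = 67/(422+67) = 0.137.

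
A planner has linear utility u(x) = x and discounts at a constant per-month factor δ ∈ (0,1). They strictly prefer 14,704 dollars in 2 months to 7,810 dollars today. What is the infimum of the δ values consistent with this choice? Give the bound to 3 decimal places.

δ > 0.729

Comparing present values: 7810 < δ^2·14704.
Dividing by 14704: δ^2 > 0.53115. Both sides are positive, so the square root keeps the direction.
δ > (7810/14704)^(1/2) ≈ 0.729.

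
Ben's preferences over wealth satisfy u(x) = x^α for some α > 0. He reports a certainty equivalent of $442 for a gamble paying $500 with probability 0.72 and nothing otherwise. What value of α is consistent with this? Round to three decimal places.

EU(lottery) = 0.72·500^α + 0.28·0 = 0.72·500^α.
Indifference: 442^α = 0.72·500^α, so (442/500)^α = 0.72.
Taking logs: α·ln(442/500) = ln(0.72), so α = -0.328504 / -0.123298 ≈ 2.664.

α ≈ 2.664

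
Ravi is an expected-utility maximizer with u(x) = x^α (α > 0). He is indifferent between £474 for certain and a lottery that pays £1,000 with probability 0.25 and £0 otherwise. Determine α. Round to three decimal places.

Since u(0) = 0, the lottery's EU is 0.25·1000^α.
Indifference: 474^α = 0.25·1000^α, so (474/1000)^α = 0.25.
Taking logs: α·ln(474/1000) = ln(0.25), so α = -1.386294 / -0.746548 ≈ 1.857.

α ≈ 1.857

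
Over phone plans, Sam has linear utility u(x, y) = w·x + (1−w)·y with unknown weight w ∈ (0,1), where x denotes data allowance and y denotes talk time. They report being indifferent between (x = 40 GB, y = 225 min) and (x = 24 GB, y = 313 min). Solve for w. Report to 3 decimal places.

w = 0.846

Equating utilities: w·40 + (1−w)·225 = w·24 + (1−w)·313.
Collecting terms: w·16 = (1−w)·88.
So w/(1−w) = 88/16 = 5.5000, giving w = 88/(16+88) = 0.846.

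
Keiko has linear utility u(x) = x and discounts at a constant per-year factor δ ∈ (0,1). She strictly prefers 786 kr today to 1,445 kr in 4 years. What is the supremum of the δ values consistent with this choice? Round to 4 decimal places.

δ < 0.8588

The preference means 786 > δ^4·1445.
Dividing by 1445: δ^4 < 0.54394. Both sides are positive, so the 4th root keeps the direction.
δ < 0.54394^(1/4) = 0.8588.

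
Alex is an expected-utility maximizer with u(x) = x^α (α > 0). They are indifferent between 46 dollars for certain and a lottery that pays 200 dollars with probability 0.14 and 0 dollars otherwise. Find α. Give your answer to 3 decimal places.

α ≈ 1.338

The lottery's expected utility is 0.14·u(200) + 0.86·u(0) = 0.14·200^α (since u(0) = 0 for α > 0).
Indifference: 46^α = 0.14·200^α, so (46/200)^α = 0.14.
α = ln(0.14) / ln(46/200) = -1.966113/-1.469676 ≈ 1.338.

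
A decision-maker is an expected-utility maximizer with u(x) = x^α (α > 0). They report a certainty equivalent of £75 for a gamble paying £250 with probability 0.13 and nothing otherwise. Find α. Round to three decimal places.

α ≈ 1.695

Since u(0) = 0, the lottery's EU is 0.13·250^α.
Setting u(75) equal to that: 75^α = 0.13·250^α ⇒ (75/250)^α = 0.13.
Take logs: α = ln 0.13 / ln(75/250) ≈ 1.69457.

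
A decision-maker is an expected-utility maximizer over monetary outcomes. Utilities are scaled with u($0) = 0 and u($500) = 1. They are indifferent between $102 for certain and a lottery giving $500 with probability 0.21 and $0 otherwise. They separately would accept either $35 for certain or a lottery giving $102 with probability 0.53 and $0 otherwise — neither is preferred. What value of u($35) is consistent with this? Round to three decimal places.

The first gamble pins u($102): it must equal 0.21·1 + 0.79·0 = 0.21.
The second indifference gives u($35) = 0.53·u($102) + 0.47·u($0) = 0.53·0.21 + 0.47·0.00 = 0.1113.

0.111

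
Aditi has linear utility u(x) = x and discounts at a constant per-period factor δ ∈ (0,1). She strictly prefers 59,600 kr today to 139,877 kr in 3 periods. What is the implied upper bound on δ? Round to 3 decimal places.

Under u(x) = x this choice says 59600 > δ^3·139877.
Hence δ^3 < 59600/139877 = 0.42609, and x ↦ x^(1/3) is increasing on (0,∞).
δ < (59600/139877)^(1/3) ≈ 0.752.

δ < 0.752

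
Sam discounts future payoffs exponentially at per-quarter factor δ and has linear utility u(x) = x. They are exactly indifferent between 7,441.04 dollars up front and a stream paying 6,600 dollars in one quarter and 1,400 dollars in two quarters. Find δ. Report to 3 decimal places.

Equating present values: 7441.04 = 6600δ + 1400δ².
Rearranged: 1400δ² + 6600δ − 7441.04 = 0.
By the quadratic formula (taking the positive root), δ = (−6600 + √85229824.00) / 2800 ≈ 0.940.

δ ≈ 0.940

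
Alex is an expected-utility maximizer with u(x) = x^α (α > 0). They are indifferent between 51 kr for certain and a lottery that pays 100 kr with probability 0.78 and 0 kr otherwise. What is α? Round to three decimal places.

Since u(0) = 0, the lottery's EU is 0.78·100^α.
Equating: 51^α = 0.78·100^α, i.e. 0.5100^α = 0.78.
α = ln(0.78) / ln(51/100) = -0.248461/-0.673345 ≈ 0.369.

α ≈ 0.369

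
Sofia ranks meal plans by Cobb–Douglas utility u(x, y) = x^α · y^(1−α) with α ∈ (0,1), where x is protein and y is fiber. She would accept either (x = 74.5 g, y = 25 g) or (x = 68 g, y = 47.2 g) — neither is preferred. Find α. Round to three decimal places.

α ≈ 0.874

Indifference: 74.5^α · 25^(1−α) = 68^α · 47.2^(1−α).
(74.5/68)^α = (47.2/25)^(1−α); take logs: α·ln(74.5/68) = (1−α)·ln(47.2/25), i.e. α·0.091291 = (1−α)·0.635518.
So α/(1−α) = (0.635518)/(0.091291) = 6.961453, and α = 6.961453/7.961453 ≈ 0.874.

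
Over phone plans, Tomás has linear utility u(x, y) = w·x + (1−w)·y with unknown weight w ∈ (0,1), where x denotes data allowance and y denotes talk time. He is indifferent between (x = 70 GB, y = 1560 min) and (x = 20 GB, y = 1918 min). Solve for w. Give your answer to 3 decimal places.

Indifference: w·70 + (1−w)·1560 = w·20 + (1−w)·1918.
w·(70−20) = (1−w)·(1918−1560), i.e. w·50 = (1−w)·358.
The marginal rate of substitution is 358/50, so w = 358/(50+358) = 0.877.

w = 0.877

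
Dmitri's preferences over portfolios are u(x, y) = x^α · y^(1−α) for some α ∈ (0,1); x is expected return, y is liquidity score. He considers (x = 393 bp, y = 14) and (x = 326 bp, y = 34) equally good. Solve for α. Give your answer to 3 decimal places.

α ≈ 0.826

Indifference: 393^α · 14^(1−α) = 326^α · 34^(1−α).
Taking logs: α·ln 393 + (1−α)·ln 14 = α·ln 326 + (1−α)·ln 34, i.e. α·0.186912 = (1−α)·0.887303.
Thus α·(1.074215) = 0.887303, so α = 0.887303/1.074215 ≈ 0.826.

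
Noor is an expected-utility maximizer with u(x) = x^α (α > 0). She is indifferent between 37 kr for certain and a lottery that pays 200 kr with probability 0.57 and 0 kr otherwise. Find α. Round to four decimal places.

α ≈ 0.3331

EU(lottery) = 0.57·200^α + 0.43·0 = 0.57·200^α.
Setting u(37) equal to that: 37^α = 0.57·200^α ⇒ (37/200)^α = 0.57.
Take logs: α = ln 0.57 / ln(37/200) ≈ 0.333127.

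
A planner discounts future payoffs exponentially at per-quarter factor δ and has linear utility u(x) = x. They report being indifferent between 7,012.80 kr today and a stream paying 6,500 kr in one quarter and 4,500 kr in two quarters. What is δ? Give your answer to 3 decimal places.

δ ≈ 0.720

The stream is worth 6500δ + 4500δ² today, so 6500δ + 4500δ² = 7012.80.
Rearranged: 4500δ² + 6500δ − 7012.80 = 0.
By the quadratic formula (taking the positive root), δ = (−6500 + √168480400.00) / 9000 ≈ 0.720.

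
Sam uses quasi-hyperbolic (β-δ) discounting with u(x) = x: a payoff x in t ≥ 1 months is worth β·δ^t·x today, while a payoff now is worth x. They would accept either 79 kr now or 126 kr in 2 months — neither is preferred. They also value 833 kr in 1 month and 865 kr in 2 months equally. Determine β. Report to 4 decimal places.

β ≈ 0.6761

Both payoffs in the second observation are in the future, so β drops out: δ^1·833 = δ^2·865 ⇒ δ = 833/865 = 0.96301.
The first indifference: 79 = β·δ^2·126, so β = 79/(δ^2·126) = 79/(0.92738·126) ≈ 0.6761.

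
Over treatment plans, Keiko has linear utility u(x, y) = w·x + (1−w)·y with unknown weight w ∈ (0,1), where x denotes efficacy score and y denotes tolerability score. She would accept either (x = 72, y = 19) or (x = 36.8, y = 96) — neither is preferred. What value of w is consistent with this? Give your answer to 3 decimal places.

Equating utilities: w·72 + (1−w)·19 = w·36.8 + (1−w)·96.
Collecting terms: w·35.2 = (1−w)·77.
The marginal rate of substitution is 77/35.2, so w = 77/(35.2+77) = 0.686.

w = 0.686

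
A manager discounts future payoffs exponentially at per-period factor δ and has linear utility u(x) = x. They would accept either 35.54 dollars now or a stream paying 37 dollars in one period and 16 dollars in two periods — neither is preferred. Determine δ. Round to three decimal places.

δ ≈ 0.730

Present value of the stream is 37·δ + 16·δ². Indifference gives 37δ + 16δ² = 35.54.
So 16δ² + 37δ − 35.54 = 0.
δ = (−37 + √(37² + 4·16·35.54)) / (2·16) = (−37 + √3643.56) / 32 ≈ 0.730.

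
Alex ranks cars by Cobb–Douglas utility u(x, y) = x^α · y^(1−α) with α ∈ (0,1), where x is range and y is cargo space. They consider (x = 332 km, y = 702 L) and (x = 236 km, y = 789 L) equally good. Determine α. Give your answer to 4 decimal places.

Set the two utilities equal: 332^α·702^(1−α) = 236^α·789^(1−α).
(332/236)^α = (789/702)^(1−α); take logs: α·ln(332/236) = (1−α)·ln(789/702), i.e. α·0.3413032 = (1−α)·0.1168329.
So α/(1−α) = (0.1168329)/(0.3413032) = 0.3423141, and α = 0.3423141/1.3423141 ≈ 0.2550.

α ≈ 0.2550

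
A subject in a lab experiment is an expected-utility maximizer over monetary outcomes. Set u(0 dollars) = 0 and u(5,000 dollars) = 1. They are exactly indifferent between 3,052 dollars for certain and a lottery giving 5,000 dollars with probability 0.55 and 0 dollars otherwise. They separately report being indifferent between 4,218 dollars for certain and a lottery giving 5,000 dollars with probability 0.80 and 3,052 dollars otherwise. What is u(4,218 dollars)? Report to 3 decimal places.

The first gamble pins u(3,052 dollars): it must equal 0.55·1 + 0.45·0 = 0.55.
Chaining: u(4,218 dollars) = 0.80·1.00 + 0.20·0.55 = 0.9100.

0.910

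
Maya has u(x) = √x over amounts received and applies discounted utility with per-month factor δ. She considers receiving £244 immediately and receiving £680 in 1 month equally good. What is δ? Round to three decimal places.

δ ≈ 0.599

The payoff in 1 month is discounted by δ, so u(244) = δ·u(680) and δ = u(244)/u(680).
With u(x) = √x: δ = √244/√680 = √(244/680) = 0.59902.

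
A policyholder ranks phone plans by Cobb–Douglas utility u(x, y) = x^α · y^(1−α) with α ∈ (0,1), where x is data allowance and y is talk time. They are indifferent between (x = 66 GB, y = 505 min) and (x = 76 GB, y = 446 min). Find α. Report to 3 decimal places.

Set the two utilities equal: 66^α·505^(1−α) = 76^α·446^(1−α).
Rearrange to (66/76)^α = (446/505)^(1−α) and take logs: α·-0.141079 = (1−α)·-0.124239.
Thus α·(-0.265318) = -0.124239, so α = -0.124239/-0.265318 ≈ 0.468.

α ≈ 0.468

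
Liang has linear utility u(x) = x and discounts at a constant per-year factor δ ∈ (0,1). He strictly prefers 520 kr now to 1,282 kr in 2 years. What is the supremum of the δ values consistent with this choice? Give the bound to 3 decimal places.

δ < 0.637

The preference means 520 > δ^2·1282.
Hence δ^2 < 520/1282 = 0.40562, and x ↦ x^(1/2) is increasing on (0,∞).
δ < 0.40562^(1/2) = 0.637.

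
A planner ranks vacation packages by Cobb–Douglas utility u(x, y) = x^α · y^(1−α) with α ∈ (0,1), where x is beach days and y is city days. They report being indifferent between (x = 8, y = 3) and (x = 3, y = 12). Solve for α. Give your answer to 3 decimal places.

α ≈ 0.586

Set the two utilities equal: 8^α·3^(1−α) = 3^α·12^(1−α).
Taking logs: α·ln 8 + (1−α)·ln 3 = α·ln 3 + (1−α)·ln 12, i.e. α·0.980829 = (1−α)·1.386294.
So α/(1−α) = (1.386294)/(0.980829) = 1.413390, and α = 1.413390/2.413390 ≈ 0.586.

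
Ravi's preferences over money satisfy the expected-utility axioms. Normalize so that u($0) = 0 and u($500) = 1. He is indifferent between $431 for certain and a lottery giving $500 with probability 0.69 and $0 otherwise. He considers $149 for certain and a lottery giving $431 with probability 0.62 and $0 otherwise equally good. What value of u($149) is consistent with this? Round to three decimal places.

0.428

From the first indifference, u($431) = 0.69·u($500) + 0.31·u($0) = 0.69·1 + 0.31·0 = 0.69.
The second indifference gives u($149) = 0.62·u($431) + 0.38·u($0) = 0.62·0.69 + 0.38·0.00 = 0.4278.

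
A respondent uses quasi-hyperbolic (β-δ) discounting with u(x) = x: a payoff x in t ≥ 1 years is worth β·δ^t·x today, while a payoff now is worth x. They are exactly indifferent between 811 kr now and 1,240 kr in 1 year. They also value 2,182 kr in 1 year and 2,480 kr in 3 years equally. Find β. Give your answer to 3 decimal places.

β ≈ 0.697

From the later pair, β·δ^1·2182 = β·δ^3·2480; dividing through, δ^2 = 2182/2480 = 0.87984, so δ = 0.93800.
The first indifference: 811 = β·δ·1240, so β = 811/(δ·1240) = 811/(0.93800·1240) ≈ 0.697.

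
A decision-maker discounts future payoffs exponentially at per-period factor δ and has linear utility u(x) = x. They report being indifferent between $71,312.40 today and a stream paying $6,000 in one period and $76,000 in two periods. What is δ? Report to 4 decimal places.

δ ≈ 0.9300

Present value of the stream is 6000·δ + 76000·δ². Indifference gives 6000δ + 76000δ² = 71312.40.
So 76000δ² + 6000δ − 71312.40 = 0.
δ = (−6000 + √(6000² + 4·76000·71312.40)) / (2·76000) = (−6000 + √21714969600.00) / 152000 ≈ 0.9300.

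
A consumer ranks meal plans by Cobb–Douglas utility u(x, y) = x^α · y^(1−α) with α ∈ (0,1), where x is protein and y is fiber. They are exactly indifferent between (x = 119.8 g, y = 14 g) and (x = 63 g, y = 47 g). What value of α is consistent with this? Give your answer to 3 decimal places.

α ≈ 0.653

Indifference: 119.8^α · 14^(1−α) = 63^α · 47^(1−α).
Taking logs: α·ln 119.8 + (1−α)·ln 14 = α·ln 63 + (1−α)·ln 47, i.e. α·0.642689 = (1−α)·1.211090.
With A = 0.642689 and B = 1.211090: α·A = (1−α)·B, so α = B/(A+B) = 1.211090/1.853779 ≈ 0.653.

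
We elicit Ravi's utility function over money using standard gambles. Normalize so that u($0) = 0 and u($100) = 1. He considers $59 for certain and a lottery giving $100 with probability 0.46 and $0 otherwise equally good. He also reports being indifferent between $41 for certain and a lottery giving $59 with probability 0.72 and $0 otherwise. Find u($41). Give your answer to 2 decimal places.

0.33

From the first indifference, u($59) = 0.46·u($100) + 0.54·u($0) = 0.46·1 + 0.54·0 = 0.46.
Chaining: u($41) = 0.72·0.46 + 0.28·0.00 = 0.3312.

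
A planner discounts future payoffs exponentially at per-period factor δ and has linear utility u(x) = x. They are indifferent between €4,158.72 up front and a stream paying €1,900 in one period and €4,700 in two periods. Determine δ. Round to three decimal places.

The stream is worth 1900δ + 4700δ² today, so 1900δ + 4700δ² = 4158.72.
So 4700δ² + 1900δ − 4158.72 = 0.
δ = (−1900 + √(1900² + 4·4700·4158.72)) / (2·4700) = (−1900 + √81793936.00) / 9400 ≈ 0.760.

δ ≈ 0.760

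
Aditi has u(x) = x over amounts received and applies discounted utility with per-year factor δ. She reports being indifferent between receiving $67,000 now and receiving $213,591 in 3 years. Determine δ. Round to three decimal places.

Equating discounted utilities: u(67000) = δ^3·u(213591) ⇒ δ^3 = u(67000)/u(213591).
With u(x) = x: δ^3 = 67000/213591 = 0.31368.
Hence δ = (0.31368)^(1/3) = 0.67946.

δ ≈ 0.679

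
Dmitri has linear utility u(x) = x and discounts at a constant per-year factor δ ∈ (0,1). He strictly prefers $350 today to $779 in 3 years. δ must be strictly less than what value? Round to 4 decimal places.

Comparing present values: 350 > δ^3·779.
Hence δ^3 < 350/779 = 0.44929, and x ↦ x^(1/3) is increasing on (0,∞).
δ < (350/779)^(1/3) ≈ 0.7659.

δ < 0.7659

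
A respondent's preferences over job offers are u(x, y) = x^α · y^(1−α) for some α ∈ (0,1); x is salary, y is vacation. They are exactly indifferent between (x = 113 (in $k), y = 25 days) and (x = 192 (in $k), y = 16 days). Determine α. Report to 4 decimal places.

α ≈ 0.4571

Indifference: 113^α · 25^(1−α) = 192^α · 16^(1−α).
(113/192)^α = (16/25)^(1−α); take logs: α·ln(113/192) = (1−α)·ln(16/25), i.e. α·-0.5301076 = (1−α)·-0.4462871.
So α/(1−α) = (-0.4462871)/(-0.5301076) = 0.8418802, and α = 0.8418802/1.8418802 ≈ 0.4571.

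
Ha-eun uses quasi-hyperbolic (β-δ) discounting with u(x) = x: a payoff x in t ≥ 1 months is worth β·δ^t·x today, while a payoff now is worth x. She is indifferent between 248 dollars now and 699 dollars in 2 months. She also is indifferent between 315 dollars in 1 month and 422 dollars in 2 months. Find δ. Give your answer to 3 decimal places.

Both payoffs in the second observation are in the future, so β drops out: δ^1·315 = δ^2·422 ⇒ δ = 315/422 = 0.74645.

δ ≈ 0.746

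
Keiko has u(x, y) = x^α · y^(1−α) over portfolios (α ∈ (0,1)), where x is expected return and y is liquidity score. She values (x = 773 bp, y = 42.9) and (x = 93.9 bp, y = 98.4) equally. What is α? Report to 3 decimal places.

Set the two utilities equal: 773^α·42.9^(1−α) = 93.9^α·98.4^(1−α).
Rearrange to (773/93.9)^α = (98.4/42.9)^(1−α) and take logs: α·2.108049 = (1−α)·0.830169.
So α/(1−α) = (0.830169)/(2.108049) = 0.393809, and α = 0.393809/1.393809 ≈ 0.283.

α ≈ 0.283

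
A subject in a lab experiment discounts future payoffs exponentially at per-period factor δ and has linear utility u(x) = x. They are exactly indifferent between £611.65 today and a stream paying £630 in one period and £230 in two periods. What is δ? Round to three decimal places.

δ ≈ 0.760

Equating present values: 611.65 = 630δ + 230δ².
That is, 230δ² + 630δ − 611.65 = 0, a quadratic in δ.
The positive root is δ = [−630 + √(630² + 4·230·611.65)] / (2·230) = (−630 + 979.601)/460 ≈ 0.760.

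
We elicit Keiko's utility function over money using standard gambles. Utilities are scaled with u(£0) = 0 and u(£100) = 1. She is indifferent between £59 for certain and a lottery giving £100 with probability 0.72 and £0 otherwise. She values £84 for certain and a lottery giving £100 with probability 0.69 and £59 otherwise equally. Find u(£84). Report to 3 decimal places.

From the first indifference, u(£59) = 0.72·u(£100) + 0.28·u(£0) = 0.72·1 + 0.28·0 = 0.72.
The second indifference gives u(£84) = 0.69·u(£100) + 0.31·u(£59) = 0.69·1.00 + 0.31·0.72 = 0.9132.

0.913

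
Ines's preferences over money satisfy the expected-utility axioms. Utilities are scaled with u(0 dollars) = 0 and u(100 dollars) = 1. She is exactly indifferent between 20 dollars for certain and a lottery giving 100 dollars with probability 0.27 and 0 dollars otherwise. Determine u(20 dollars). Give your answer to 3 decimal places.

0.270

The indifference gives u(20 dollars) = 0.27·u(100 dollars) + 0.73·u(0 dollars) = 0.27·1 + 0.73·0 = 0.27.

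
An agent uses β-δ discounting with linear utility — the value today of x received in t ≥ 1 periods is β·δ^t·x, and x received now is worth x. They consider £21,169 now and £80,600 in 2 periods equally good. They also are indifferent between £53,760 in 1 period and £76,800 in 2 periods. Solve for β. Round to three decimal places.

β ≈ 0.536

From the later pair, β·δ^1·53760 = β·δ^2·76800; dividing through, δ = 53760/76800 = 0.70000.
The first indifference: 21169 = β·δ^2·80600, so β = 21169/(δ^2·80600) = 21169/(0.49000·80600) ≈ 0.536.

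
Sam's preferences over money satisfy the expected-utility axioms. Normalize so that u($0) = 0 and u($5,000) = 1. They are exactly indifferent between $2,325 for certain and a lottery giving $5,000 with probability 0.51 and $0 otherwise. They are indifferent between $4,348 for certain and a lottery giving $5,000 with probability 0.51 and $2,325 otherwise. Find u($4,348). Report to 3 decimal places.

The first gamble pins u($2,325): it must equal 0.51·1 + 0.49·0 = 0.51.
Then u($4,348) = 0.51·u($5,000) + 0.49·u($2,325) = 0.51·1.00 + 0.49·0.51 = 0.7599.

0.760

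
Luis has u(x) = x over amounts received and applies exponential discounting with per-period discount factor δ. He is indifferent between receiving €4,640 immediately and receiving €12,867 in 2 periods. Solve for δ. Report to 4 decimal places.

Equating discounted utilities: u(4640) = δ^2·u(12867) ⇒ δ^2 = u(4640)/u(12867).
With u(x) = x: δ^2 = 4640/12867 = 0.36061.
Hence δ = (0.36061)^(1/2) = 0.600510.

δ ≈ 0.6005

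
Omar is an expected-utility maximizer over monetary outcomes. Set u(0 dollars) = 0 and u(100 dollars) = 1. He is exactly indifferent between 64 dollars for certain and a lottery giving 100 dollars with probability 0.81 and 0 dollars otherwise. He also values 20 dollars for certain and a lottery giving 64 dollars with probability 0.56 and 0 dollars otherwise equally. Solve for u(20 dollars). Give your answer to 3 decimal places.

First, u(64 dollars) = 0.81·u(100 dollars) + 0.19·u(0 dollars) = 0.81.
The second indifference gives u(20 dollars) = 0.56·u(64 dollars) + 0.44·u(0 dollars) = 0.56·0.81 + 0.44·0.00 = 0.4536.

0.454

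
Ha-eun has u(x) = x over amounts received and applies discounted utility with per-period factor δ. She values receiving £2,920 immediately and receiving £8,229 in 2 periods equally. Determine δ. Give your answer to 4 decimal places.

The payoff in 2 periods is discounted by δ^2, so u(2920) = δ^2·u(8229) and δ^2 = u(2920)/u(8229).
With u(x) = x: δ^2 = 2920/8229 = 0.35484.
So δ = 0.35484^(1/2) ≈ 0.5957.

δ ≈ 0.5957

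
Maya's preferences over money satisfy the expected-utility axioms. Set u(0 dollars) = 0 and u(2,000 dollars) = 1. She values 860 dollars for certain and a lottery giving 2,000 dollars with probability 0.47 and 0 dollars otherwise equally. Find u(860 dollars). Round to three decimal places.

By the standard-gamble method, u(860 dollars) is just the indifference probability on the best outcome: 0.47.

0.470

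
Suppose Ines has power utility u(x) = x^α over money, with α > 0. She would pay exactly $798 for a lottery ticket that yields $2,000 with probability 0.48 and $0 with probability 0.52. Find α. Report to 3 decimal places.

Since u(0) = 0, the lottery's EU is 0.48·2000^α.
Indifference: 798^α = 0.48·2000^α, so (798/2000)^α = 0.48.
α = ln(0.48) / ln(798/2000) = -0.733969/-0.918794 ≈ 0.799.

α ≈ 0.799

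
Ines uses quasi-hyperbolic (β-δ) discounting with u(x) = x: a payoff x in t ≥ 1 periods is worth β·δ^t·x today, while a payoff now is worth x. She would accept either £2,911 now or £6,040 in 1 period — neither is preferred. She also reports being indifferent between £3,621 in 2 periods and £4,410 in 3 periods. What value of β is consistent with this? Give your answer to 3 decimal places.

The second indifference involves only future payoffs, so β cancels: β·δ^2·3621 = β·δ^3·4410, giving δ = 3621/4410 = 0.82109.
The first indifference: 2911 = β·δ·6040, so β = 2911/(δ·6040) = 2911/(0.82109·6040) ≈ 0.587.

β ≈ 0.587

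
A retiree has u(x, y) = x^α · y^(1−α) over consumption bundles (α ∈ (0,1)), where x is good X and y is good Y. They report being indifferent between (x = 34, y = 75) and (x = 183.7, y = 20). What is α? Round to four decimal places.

α ≈ 0.4393

The Cobb–Douglas utilities coincide, so 34^α·75^(1−α) = 183.7^α·20^(1−α).
Rearrange to (34/183.7)^α = (20/75)^(1−α) and take logs: α·-1.6869435 = (1−α)·-1.3217558.
Thus α·(-3.0086993) = -1.3217558, so α = -1.3217558/-3.0086993 ≈ 0.4393.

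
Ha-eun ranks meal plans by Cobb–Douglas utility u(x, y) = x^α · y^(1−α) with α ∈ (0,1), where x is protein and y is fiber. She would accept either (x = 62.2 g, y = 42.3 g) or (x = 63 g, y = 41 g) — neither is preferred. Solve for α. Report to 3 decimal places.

α ≈ 0.710

The Cobb–Douglas utilities coincide, so 62.2^α·42.3^(1−α) = 63^α·41^(1−α).
Taking logs: α·ln 62.2 + (1−α)·ln 42.3 = α·ln 63 + (1−α)·ln 41, i.e. α·-0.012780 = (1−α)·-0.031215.
Thus α·(-0.043995) = -0.031215, so α = -0.031215/-0.043995 ≈ 0.710.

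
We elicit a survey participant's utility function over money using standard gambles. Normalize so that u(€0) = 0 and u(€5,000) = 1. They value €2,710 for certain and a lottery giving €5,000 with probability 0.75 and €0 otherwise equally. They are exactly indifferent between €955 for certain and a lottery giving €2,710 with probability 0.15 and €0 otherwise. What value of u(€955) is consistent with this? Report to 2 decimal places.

From the first indifference, u(€2,710) = 0.75·u(€5,000) + 0.25·u(€0) = 0.75·1 + 0.25·0 = 0.75.
Chaining: u(€955) = 0.15·0.75 + 0.85·0.00 = 0.1125.

0.11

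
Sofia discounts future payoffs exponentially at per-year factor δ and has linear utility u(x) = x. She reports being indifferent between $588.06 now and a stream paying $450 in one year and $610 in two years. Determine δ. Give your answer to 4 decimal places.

Present value of the stream is 450·δ + 610·δ². Indifference gives 450δ + 610δ² = 588.06.
So 610δ² + 450δ − 588.06 = 0.
δ = (−450 + √(450² + 4·610·588.06)) / (2·610) = (−450 + √1637366.40) / 1220 ≈ 0.6800.

δ ≈ 0.6800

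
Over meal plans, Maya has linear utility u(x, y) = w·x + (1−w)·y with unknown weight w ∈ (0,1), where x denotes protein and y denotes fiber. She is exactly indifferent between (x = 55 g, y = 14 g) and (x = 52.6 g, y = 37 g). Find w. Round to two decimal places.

Equating utilities: w·55 + (1−w)·14 = w·52.6 + (1−w)·37.
Collecting terms: w·2.4 = (1−w)·23.
Hence w = 23/(2.4+23) = 23/25.4 = 0.91.

w = 0.91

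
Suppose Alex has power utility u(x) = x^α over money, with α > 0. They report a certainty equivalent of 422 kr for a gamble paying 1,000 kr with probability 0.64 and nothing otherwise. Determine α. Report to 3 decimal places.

Since u(0) = 0, the lottery's EU is 0.64·1000^α.
Indifference: 422^α = 0.64·1000^α, so (422/1000)^α = 0.64.
Take logs: α = ln 0.64 / ln(422/1000) ≈ 0.51728.

α ≈ 0.517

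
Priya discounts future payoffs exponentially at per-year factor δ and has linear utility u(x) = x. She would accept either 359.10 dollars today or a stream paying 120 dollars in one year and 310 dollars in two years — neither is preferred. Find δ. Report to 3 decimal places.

δ ≈ 0.900

Equating present values: 359.10 = 120δ + 310δ².
Rearranged: 310δ² + 120δ − 359.10 = 0.
The positive root is δ = [−120 + √(120² + 4·310·359.10)] / (2·310) = (−120 + 678.000)/620 ≈ 0.900.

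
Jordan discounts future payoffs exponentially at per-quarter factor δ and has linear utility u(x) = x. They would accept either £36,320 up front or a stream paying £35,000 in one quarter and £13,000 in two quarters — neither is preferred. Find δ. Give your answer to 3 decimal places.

δ ≈ 0.800

Present value of the stream is 35000·δ + 13000·δ². Indifference gives 35000δ + 13000δ² = 36320.
Rearranged: 13000δ² + 35000δ − 36320 = 0.
The positive root is δ = [−35000 + √(35000² + 4·13000·36320)] / (2·13000) = (−35000 + 55800.000)/26000 ≈ 0.800.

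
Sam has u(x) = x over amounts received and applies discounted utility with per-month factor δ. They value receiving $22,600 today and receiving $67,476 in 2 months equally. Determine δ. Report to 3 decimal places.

Indifference means u(22600) = δ^2 · u(67476), so δ^2 = u(22600)/u(67476).
With u(x) = x: δ^2 = 22600/67476 = 0.33493.
So δ = 0.33493^(1/2) ≈ 0.579.

δ ≈ 0.579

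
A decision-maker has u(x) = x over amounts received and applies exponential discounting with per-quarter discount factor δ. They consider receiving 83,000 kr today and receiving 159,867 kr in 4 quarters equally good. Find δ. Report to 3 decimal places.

δ ≈ 0.849

The payoff in 4 quarters is discounted by δ^4, so u(83000) = δ^4·u(159867) and δ^4 = u(83000)/u(159867).
With u(x) = x: δ^4 = 83000/159867 = 0.51918.
So δ = 0.51918^(1/4) ≈ 0.849.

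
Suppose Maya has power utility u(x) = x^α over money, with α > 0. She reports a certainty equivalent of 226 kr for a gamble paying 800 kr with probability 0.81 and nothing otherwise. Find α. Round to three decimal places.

Since u(0) = 0, the lottery's EU is 0.81·800^α.
Equating: 226^α = 0.81·800^α, i.e. 0.2825^α = 0.81.
Take logs: α = ln 0.81 / ln(226/800) ≈ 0.16670.

α ≈ 0.167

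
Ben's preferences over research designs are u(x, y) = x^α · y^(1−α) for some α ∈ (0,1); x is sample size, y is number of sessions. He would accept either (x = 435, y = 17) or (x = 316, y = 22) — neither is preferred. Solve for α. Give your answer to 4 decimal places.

α ≈ 0.4465

Indifference: 435^α · 17^(1−α) = 316^α · 22^(1−α).
Rearrange to (435/316)^α = (22/17)^(1−α) and take logs: α·0.3196038 = (1−α)·0.2578291.
With A = 0.3196038 and B = 0.2578291: α·A = (1−α)·B, so α = B/(A+B) = 0.2578291/0.5774329 ≈ 0.4465.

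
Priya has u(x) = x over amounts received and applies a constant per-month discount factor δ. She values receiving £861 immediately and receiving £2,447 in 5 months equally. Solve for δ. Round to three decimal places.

δ ≈ 0.811

Indifference means u(861) = δ^5 · u(2447), so δ^5 = u(861)/u(2447).
With u(x) = x: δ^5 = 861/2447 = 0.35186.
Taking the 5th root: δ = 0.35186^(1/5) ≈ 0.811.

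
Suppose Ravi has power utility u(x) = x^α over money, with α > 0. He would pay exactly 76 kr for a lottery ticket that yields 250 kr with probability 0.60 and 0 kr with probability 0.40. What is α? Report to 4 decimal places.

The lottery's expected utility is 0.60·u(250) + 0.40·u(0) = 0.60·250^α (since u(0) = 0 for α > 0).
Indifference: 76^α = 0.60·250^α, so (76/250)^α = 0.60.
Taking logs: α·ln(76/250) = ln(0.60), so α = -0.5108256 / -1.1907276 ≈ 0.4290.

α ≈ 0.4290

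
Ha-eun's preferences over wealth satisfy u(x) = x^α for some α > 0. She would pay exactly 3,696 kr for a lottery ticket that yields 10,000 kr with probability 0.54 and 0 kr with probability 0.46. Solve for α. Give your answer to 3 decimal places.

The lottery's expected utility is 0.54·u(10000) + 0.46·u(0) = 0.54·10000^α (since u(0) = 0 for α > 0).
Setting u(3696) equal to that: 3696^α = 0.54·10000^α ⇒ (3696/10000)^α = 0.54.
Taking logs: α·ln(3696/10000) = ln(0.54), so α = -0.616186 / -0.995334 ≈ 0.619.

α ≈ 0.619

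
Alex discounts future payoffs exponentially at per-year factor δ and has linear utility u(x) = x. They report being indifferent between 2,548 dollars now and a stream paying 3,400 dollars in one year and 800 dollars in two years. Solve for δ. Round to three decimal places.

The stream is worth 3400δ + 800δ² today, so 3400δ + 800δ² = 2548.
So 800δ² + 3400δ − 2548 = 0.
The positive root is δ = [−3400 + √(3400² + 4·800·2548)] / (2·800) = (−3400 + 4440.000)/1600 ≈ 0.650.

δ ≈ 0.650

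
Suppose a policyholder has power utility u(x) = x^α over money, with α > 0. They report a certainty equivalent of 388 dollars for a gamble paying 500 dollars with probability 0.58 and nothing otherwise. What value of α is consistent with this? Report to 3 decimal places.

α ≈ 2.148

EU(lottery) = 0.58·500^α + 0.42·0 = 0.58·500^α.
Equating: 388^α = 0.58·500^α, i.e. 0.7760^α = 0.58.
Taking logs: α·ln(388/500) = ln(0.58), so α = -0.544727 / -0.253603 ≈ 2.148.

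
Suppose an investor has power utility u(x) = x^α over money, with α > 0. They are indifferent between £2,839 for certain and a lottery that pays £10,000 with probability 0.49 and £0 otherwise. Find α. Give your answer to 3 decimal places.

α ≈ 0.567

Since u(0) = 0, the lottery's EU is 0.49·10000^α.
Indifference: 2839^α = 0.49·10000^α, so (2839/10000)^α = 0.49.
Taking logs: α·ln(2839/10000) = ln(0.49), so α = -0.713350 / -1.259133 ≈ 0.567.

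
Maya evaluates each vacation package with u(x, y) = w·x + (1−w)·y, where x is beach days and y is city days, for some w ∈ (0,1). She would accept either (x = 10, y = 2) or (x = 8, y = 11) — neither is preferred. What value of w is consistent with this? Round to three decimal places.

u(10,2) = u(8,11) means w·10 + (1−w)·2 = w·8 + (1−w)·11.
Rearranging, 2·w − 9·(1−w) = 0.
The marginal rate of substitution is 9/2, so w = 9/(2+9) = 0.818.

w = 0.818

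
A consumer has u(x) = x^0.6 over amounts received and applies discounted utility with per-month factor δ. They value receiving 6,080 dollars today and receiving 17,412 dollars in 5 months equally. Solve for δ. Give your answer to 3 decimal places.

Indifference means u(6080) = δ^5 · u(17412), so δ^5 = u(6080)/u(17412).
With u(x) = x^0.6: δ^5 = 6080^0.6/17412^0.6 = (6080/17412)^0.6 = 0.53190.
Hence δ = (0.53190)^(1/5) = 0.88139.

δ ≈ 0.881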